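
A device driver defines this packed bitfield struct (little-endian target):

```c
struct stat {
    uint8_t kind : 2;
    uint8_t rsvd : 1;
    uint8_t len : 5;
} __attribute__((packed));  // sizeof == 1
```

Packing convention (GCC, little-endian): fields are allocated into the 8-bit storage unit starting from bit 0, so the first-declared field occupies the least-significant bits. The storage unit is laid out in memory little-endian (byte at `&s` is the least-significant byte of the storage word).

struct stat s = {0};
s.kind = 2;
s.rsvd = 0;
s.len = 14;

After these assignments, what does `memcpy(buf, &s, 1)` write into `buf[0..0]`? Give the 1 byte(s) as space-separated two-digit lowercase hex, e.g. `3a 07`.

kind (2b) val=2 bits=0x2 at bit 0: 0x02
rsvd (1b) val=0 bits=0x0 at bit 2: 0x02
len (5b) val=14 bits=0xe at bit 3: 0x72
word = 0x72 → little-endian bytes:
  [0]=0x72

72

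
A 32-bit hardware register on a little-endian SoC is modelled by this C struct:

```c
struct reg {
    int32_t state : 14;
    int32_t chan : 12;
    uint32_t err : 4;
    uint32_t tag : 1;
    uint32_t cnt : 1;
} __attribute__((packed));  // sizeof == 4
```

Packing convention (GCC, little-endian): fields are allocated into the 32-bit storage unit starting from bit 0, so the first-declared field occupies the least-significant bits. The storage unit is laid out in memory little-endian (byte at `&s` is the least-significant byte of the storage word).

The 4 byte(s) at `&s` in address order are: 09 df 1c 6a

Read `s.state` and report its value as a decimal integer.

[0]=0x09 [1]=0xdf [2]=0x1c [3]=0x6a (little-endian) → word 0x6a1cdf09
state [0+:14] = (word>>0) & 0x3fff = 7945  ←
chan [14+:12] = (word>>14) & 0xfff = 2163
err [26+:4] = (word>>26) & 0xf = 10
tag [30+:1] = (word>>30) & 0x1 = 1
cnt [31+:1] = (word>>31) & 0x1 = 0
state signed 14b, MSB=0: value = 7945

7945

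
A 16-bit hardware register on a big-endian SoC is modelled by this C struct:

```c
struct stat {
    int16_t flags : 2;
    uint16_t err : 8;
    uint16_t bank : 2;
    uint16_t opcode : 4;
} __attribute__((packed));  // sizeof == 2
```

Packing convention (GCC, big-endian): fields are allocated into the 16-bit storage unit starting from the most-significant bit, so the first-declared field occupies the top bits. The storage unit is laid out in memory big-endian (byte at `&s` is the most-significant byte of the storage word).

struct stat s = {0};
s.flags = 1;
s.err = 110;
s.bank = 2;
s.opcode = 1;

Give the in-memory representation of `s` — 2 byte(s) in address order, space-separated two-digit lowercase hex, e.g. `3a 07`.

flags (2b) val=1 bits=0x1 at bit 14: 0x4000
err (8b) val=110 bits=0x6e at bit 6: 0x5b80
bank (2b) val=2 bits=0x2 at bit 4: 0x5ba0
opcode (4b) val=1 bits=0x1 at bit 0: 0x5ba1
word = 0x5ba1 → big-endian bytes:
  [0]=0x5b  [1]=0xa1

5b a1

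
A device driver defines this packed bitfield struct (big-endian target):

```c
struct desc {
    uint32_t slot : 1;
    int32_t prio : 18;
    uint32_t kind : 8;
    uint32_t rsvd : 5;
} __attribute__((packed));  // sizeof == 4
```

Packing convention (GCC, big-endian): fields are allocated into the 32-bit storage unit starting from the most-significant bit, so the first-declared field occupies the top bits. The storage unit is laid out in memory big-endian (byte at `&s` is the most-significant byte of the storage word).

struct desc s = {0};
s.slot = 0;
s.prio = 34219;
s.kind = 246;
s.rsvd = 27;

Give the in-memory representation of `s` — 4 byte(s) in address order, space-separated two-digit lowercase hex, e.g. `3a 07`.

slot:1 = 0 → 0x0 << 31 → word 0x00000000
prio:18 = 34219 → 0x85ab << 13 → word 0x10b56000
kind:8 = 246 → 0xf6 << 5 → word 0x10b57ec0
rsvd:5 = 27 → 0x1b << 0 → word 0x10b57edb
word = 0x10b57edb → big-endian bytes:
  [0]=0x10  [1]=0xb5  [2]=0x7e  [3]=0xdb

10 b5 7e db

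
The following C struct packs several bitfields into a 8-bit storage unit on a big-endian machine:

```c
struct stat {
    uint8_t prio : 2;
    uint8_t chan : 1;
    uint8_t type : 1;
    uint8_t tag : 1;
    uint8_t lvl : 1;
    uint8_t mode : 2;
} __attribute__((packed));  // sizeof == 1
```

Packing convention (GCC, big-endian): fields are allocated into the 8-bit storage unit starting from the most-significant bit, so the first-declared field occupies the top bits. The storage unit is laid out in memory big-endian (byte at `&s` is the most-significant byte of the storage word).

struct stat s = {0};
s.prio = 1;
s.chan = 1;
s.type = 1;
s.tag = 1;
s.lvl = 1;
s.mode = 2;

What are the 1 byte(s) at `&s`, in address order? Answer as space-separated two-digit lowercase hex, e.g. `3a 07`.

7e

prio:2 = 1 → 0x1 << 6 → word 0x40
chan:1 = 1 → 0x1 << 5 → word 0x60
type:1 = 1 → 0x1 << 4 → word 0x70
tag:1 = 1 → 0x1 << 3 → word 0x78
lvl:1 = 1 → 0x1 << 2 → word 0x7c
mode:2 = 2 → 0x2 << 0 → word 0x7e
word = 0x7e → big-endian bytes:
  [0]=0x7e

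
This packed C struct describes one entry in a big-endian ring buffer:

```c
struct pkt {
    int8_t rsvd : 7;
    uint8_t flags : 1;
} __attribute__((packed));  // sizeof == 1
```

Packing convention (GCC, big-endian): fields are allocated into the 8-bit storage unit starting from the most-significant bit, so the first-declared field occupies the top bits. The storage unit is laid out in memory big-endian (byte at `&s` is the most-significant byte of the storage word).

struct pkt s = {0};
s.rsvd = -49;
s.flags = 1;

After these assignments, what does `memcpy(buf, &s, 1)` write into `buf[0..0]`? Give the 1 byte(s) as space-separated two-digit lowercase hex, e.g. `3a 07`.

9f

[1+:7] rsvd=-49 & 0x7f = 0x4f; word=0x9e
[0+:1] flags=1 & 0x1 = 0x1; word=0x9f
word = 0x9f → big-endian bytes:
  [0]=0x9f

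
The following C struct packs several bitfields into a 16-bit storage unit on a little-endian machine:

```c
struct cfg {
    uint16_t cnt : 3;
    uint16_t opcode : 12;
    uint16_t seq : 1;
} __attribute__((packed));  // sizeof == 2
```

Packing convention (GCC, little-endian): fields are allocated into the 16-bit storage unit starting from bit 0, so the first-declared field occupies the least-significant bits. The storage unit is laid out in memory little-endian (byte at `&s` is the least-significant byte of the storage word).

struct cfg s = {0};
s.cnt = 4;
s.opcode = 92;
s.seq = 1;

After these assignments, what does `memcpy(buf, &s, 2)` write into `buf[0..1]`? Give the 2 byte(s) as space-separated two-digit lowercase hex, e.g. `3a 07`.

cnt:3 = 4 → 0x4 << 0 → word 0x0004
opcode:12 = 92 → 0x5c << 3 → word 0x02e4
seq:1 = 1 → 0x1 << 15 → word 0x82e4
word = 0x82e4 → little-endian bytes:
  [0]=0xe4  [1]=0x82

e4 82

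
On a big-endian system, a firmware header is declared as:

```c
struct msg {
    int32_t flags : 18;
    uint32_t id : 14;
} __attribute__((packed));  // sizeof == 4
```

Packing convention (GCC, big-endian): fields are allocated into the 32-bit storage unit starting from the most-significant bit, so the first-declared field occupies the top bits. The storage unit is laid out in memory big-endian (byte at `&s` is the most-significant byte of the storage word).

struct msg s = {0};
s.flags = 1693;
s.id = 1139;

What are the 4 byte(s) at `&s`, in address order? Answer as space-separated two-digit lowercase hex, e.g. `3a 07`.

[14+:18] flags=1693 & 0x3ffff = 0x69d; word=0x01a74000
[0+:14] id=1139 & 0x3fff = 0x473; word=0x01a74473
word = 0x01a74473 → big-endian bytes:
  [0]=0x01  [1]=0xa7  [2]=0x44  [3]=0x73

01 a7 44 73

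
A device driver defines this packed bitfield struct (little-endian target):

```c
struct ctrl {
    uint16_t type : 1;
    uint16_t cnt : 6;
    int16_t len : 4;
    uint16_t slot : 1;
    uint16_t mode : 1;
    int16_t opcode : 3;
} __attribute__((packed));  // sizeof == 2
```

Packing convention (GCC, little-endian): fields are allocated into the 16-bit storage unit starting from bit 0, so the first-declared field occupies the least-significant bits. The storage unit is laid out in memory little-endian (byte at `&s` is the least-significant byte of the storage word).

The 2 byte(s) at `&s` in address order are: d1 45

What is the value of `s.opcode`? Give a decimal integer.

[0]=0xd1 [1]=0x45 (little-endian) → word 0x45d1
type:1 @ bit 0 → (0x45d1>>0)&0x1 = 0x1
cnt:6 @ bit 1 → (0x45d1>>1)&0x3f = 0x28
len:4 @ bit 7 → (0x45d1>>7)&0xf = 0xb
slot:1 @ bit 11 → (0x45d1>>11)&0x1 = 0x0
mode:1 @ bit 12 → (0x45d1>>12)&0x1 = 0x0
opcode:3 @ bit 13 → (0x45d1>>13)&0x7 = 0x2  ←
opcode signed 3b, MSB=0: value = 2

2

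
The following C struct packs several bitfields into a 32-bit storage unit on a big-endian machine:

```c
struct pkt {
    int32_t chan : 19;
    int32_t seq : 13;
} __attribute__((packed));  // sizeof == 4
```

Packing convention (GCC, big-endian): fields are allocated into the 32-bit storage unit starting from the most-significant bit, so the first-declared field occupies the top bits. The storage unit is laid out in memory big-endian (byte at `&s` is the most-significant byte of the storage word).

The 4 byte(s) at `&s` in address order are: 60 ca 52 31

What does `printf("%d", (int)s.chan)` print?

[0]=0x60 [1]=0xca [2]=0x52 [3]=0x31 (big-endian) → word 0x60ca5231
chan:19 @ bit 13 → (0x60ca5231>>13)&0x7ffff = 0x30652  ←
seq:13 @ bit 0 → (0x60ca5231>>0)&0x1fff = 0x1231
chan signed 19b, MSB=0: value = 198226

198226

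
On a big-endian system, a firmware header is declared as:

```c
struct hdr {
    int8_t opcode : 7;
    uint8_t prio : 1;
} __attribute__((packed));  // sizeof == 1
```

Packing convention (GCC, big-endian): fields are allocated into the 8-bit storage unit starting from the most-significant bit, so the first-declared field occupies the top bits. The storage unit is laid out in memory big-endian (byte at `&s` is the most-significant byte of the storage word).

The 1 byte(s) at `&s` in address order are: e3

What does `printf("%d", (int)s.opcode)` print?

-15

[0]=0xe3 (big-endian) → word 0xe3
opcode:7 @ bit 1 → (0xe3>>1)&0x7f = 0x71  ←
prio:1 @ bit 0 → (0xe3>>0)&0x1 = 0x1
opcode signed 7b, MSB=1: 113 - 128 = -15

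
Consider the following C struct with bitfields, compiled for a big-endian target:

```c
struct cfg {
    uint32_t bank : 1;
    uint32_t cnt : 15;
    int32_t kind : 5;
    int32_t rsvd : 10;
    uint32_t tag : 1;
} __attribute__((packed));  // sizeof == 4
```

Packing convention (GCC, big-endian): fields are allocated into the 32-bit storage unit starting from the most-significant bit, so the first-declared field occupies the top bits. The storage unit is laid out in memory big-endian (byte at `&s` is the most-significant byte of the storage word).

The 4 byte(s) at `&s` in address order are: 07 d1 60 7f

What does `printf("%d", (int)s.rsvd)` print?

[0]=0x07 [1]=0xd1 [2]=0x60 [3]=0x7f (big-endian) → word 0x07d1607f
bank [31+:1] = (word>>31) & 0x1 = 0
cnt [16+:15] = (word>>16) & 0x7fff = 2001
kind [11+:5] = (word>>11) & 0x1f = 12
rsvd [1+:10] = (word>>1) & 0x3ff = 63  ←
tag [0+:1] = (word>>0) & 0x1 = 1
rsvd signed 10b, MSB=0: value = 63

63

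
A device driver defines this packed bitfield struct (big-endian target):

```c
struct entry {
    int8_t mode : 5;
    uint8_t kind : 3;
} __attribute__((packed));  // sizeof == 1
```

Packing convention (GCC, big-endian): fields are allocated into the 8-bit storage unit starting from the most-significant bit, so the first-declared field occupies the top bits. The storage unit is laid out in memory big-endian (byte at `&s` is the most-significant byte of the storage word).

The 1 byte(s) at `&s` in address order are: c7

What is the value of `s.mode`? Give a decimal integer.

[0]=0xc7 (big-endian) → word 0xc7
mode [3+:5] = (word>>3) & 0x1f = 24  ←
kind [0+:3] = (word>>0) & 0x7 = 7
mode signed 5b, MSB=1: 24 - 32 = -8

-8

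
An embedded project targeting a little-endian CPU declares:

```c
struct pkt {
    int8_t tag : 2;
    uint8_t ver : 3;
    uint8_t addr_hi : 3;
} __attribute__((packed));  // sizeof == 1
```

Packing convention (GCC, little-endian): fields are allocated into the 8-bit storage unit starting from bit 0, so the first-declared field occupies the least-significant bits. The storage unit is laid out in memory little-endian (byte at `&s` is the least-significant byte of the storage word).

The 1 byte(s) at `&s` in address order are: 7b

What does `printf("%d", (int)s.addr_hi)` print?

[0]=0x7b (little-endian) → word 0x7b
tag [0+:2] = (word>>0) & 0x3 = 3
ver [2+:3] = (word>>2) & 0x7 = 6
addr_hi [5+:3] = (word>>5) & 0x7 = 3  ←

3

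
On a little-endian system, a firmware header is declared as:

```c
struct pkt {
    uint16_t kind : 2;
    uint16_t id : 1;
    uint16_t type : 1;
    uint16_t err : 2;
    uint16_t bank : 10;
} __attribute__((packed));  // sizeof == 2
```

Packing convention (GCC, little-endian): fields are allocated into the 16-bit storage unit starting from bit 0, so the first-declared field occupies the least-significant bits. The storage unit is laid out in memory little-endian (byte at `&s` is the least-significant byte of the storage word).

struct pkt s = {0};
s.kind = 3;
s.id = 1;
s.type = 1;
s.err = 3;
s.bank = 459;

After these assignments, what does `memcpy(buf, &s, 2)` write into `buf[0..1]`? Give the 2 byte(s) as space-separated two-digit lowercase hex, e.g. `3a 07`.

kind:2 = 3 → 0x3 << 0 → word 0x0003
id:1 = 1 → 0x1 << 2 → word 0x0007
type:1 = 1 → 0x1 << 3 → word 0x000f
err:2 = 3 → 0x3 << 4 → word 0x003f
bank:10 = 459 → 0x1cb << 6 → word 0x72ff
word = 0x72ff → little-endian bytes:
  [0]=0xff  [1]=0x72

ff 72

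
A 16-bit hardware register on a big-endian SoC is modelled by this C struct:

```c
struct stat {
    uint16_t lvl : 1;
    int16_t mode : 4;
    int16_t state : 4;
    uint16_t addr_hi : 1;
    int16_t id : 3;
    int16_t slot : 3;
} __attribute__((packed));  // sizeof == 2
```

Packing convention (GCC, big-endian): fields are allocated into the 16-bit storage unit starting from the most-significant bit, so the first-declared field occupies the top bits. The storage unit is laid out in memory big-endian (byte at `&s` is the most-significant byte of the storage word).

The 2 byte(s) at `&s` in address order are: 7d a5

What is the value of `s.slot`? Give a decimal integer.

[0]=0x7d [1]=0xa5 (big-endian) → word 0x7da5
lvl [15+:1] = (word>>15) & 0x1 = 0
mode [11+:4] = (word>>11) & 0xf = 15
state [7+:4] = (word>>7) & 0xf = 11
addr_hi [6+:1] = (word>>6) & 0x1 = 0
id [3+:3] = (word>>3) & 0x7 = 4
slot [0+:3] = (word>>0) & 0x7 = 5  ←
slot signed 3b, MSB=1: 5 - 8 = -3

-3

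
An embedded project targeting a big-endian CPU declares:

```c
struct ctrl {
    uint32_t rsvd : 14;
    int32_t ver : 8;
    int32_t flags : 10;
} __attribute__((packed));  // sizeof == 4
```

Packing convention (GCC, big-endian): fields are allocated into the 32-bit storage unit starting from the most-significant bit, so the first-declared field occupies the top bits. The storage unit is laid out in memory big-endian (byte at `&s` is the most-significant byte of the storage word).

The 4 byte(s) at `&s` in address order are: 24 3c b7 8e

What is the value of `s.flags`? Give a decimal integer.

-114

[0]=0x24 [1]=0x3c [2]=0xb7 [3]=0x8e (big-endian) → word 0x243cb78e
rsvd:14 @ bit 18 → (0x243cb78e>>18)&0x3fff = 0x90f
ver:8 @ bit 10 → (0x243cb78e>>10)&0xff = 0x2d
flags:10 @ bit 0 → (0x243cb78e>>0)&0x3ff = 0x38e  ←
flags signed 10b, MSB=1: 910 - 1024 = -114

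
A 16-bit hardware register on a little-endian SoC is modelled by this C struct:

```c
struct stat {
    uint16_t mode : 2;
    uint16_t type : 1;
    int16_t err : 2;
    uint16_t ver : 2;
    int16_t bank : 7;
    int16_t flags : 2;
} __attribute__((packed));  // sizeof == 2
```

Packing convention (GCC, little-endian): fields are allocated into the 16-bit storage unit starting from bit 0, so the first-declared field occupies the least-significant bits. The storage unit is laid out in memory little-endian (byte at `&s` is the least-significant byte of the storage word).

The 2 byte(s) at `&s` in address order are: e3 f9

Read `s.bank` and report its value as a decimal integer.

[0]=0xe3 [1]=0xf9 (little-endian) → word 0xf9e3
mode [0+:2] = (word>>0) & 0x3 = 3
type [2+:1] = (word>>2) & 0x1 = 0
err [3+:2] = (word>>3) & 0x3 = 0
ver [5+:2] = (word>>5) & 0x3 = 3
bank [7+:7] = (word>>7) & 0x7f = 115  ←
flags [14+:2] = (word>>14) & 0x3 = 3
bank signed 7b, MSB=1: 115 - 128 = -13

-13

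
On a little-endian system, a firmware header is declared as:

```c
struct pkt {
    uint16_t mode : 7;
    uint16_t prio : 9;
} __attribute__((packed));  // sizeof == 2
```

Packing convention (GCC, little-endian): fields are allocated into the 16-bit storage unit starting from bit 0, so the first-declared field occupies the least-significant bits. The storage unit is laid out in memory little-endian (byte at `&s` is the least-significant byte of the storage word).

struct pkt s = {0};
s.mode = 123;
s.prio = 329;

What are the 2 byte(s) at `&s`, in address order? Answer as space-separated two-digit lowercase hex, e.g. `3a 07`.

fb a4

mode (7b) val=123 bits=0x7b at bit 0: 0x007b
prio (9b) val=329 bits=0x149 at bit 7: 0xa4fb
word = 0xa4fb → little-endian bytes:
  [0]=0xfb  [1]=0xa4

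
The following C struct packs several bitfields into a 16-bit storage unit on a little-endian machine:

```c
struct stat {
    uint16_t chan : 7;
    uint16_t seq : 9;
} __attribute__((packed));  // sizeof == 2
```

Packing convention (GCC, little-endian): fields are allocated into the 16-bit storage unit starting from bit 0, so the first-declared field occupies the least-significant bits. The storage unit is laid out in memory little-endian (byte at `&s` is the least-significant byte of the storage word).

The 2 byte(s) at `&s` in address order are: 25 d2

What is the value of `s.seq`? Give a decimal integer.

420

[0]=0x25 [1]=0xd2 (little-endian) → word 0xd225
chan [0+:7] = (word>>0) & 0x7f = 37
seq [7+:9] = (word>>7) & 0x1ff = 420  ←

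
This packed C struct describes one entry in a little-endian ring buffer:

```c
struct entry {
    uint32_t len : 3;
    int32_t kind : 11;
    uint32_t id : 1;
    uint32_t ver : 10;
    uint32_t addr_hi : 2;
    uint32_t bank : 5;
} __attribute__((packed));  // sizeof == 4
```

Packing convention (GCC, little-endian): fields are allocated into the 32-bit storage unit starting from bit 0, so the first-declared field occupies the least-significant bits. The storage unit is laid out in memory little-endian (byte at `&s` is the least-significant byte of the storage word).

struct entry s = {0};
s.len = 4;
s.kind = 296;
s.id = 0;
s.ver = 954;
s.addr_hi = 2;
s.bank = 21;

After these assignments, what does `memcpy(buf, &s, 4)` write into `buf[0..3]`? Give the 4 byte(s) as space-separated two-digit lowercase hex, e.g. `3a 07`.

len (3b) val=4 bits=0x4 at bit 0: 0x00000004
kind (11b) val=296 bits=0x128 at bit 3: 0x00000944
id (1b) val=0 bits=0x0 at bit 14: 0x00000944
ver (10b) val=954 bits=0x3ba at bit 15: 0x01dd0944
addr_hi (2b) val=2 bits=0x2 at bit 25: 0x05dd0944
bank (5b) val=21 bits=0x15 at bit 27: 0xaddd0944
word = 0xaddd0944 → little-endian bytes:
  [0]=0x44  [1]=0x09  [2]=0xdd  [3]=0xad

44 09 dd ad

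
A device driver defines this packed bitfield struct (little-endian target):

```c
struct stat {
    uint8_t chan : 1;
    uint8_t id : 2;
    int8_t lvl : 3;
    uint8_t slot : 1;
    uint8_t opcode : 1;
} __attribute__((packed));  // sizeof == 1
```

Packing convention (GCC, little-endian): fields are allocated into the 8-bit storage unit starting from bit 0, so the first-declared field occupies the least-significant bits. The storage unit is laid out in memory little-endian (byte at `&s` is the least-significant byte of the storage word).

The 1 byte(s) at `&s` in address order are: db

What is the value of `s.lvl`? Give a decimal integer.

[0]=0xdb (little-endian) → word 0xdb
chan [0+:1] = (word>>0) & 0x1 = 1
id [1+:2] = (word>>1) & 0x3 = 1
lvl [3+:3] = (word>>3) & 0x7 = 3  ←
slot [6+:1] = (word>>6) & 0x1 = 1
opcode [7+:1] = (word>>7) & 0x1 = 1
lvl signed 3b, MSB=0: value = 3

3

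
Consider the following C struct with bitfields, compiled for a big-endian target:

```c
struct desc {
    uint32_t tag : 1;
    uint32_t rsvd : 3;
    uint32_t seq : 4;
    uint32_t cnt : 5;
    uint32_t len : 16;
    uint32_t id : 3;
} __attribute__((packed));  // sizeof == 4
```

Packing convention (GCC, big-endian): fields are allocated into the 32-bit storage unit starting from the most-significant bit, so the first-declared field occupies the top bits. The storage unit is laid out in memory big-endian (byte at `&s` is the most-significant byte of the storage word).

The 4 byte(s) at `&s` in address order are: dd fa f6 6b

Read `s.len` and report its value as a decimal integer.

[0]=0xdd [1]=0xfa [2]=0xf6 [3]=0x6b (big-endian) → word 0xddfaf66b
tag [31+:1] = (word>>31) & 0x1 = 1
rsvd [28+:3] = (word>>28) & 0x7 = 5
seq [24+:4] = (word>>24) & 0xf = 13
cnt [19+:5] = (word>>19) & 0x1f = 31
len [3+:16] = (word>>3) & 0xffff = 24269  ←
id [0+:3] = (word>>0) & 0x7 = 3

24269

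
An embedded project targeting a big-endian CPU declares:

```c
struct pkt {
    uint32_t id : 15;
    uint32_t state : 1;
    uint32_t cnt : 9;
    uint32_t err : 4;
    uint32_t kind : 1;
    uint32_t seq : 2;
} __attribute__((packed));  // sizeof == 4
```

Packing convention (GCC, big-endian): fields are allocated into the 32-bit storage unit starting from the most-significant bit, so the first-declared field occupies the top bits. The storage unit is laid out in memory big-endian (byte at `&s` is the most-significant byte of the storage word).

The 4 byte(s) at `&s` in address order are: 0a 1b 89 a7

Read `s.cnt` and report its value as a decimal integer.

[0]=0x0a [1]=0x1b [2]=0x89 [3]=0xa7 (big-endian) → word 0x0a1b89a7
id [17+:15] = (word>>17) & 0x7fff = 1293
state [16+:1] = (word>>16) & 0x1 = 1
cnt [7+:9] = (word>>7) & 0x1ff = 275  ←
err [3+:4] = (word>>3) & 0xf = 4
kind [2+:1] = (word>>2) & 0x1 = 1
seq [0+:2] = (word>>0) & 0x3 = 3

275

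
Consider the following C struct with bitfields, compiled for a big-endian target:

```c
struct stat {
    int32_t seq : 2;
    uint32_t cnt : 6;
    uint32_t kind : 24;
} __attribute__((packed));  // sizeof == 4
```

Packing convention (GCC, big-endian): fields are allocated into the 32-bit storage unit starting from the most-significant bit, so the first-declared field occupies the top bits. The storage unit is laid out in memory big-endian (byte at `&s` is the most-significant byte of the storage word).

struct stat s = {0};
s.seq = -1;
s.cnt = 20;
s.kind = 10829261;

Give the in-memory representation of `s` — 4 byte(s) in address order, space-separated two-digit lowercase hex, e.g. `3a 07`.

d4 a5 3d cd

seq (2b) val=-1 bits=0x3 at bit 30: 0xc0000000
cnt (6b) val=20 bits=0x14 at bit 24: 0xd4000000
kind (24b) val=10829261 bits=0xa53dcd at bit 0: 0xd4a53dcd
word = 0xd4a53dcd → big-endian bytes:
  [0]=0xd4  [1]=0xa5  [2]=0x3d  [3]=0xcd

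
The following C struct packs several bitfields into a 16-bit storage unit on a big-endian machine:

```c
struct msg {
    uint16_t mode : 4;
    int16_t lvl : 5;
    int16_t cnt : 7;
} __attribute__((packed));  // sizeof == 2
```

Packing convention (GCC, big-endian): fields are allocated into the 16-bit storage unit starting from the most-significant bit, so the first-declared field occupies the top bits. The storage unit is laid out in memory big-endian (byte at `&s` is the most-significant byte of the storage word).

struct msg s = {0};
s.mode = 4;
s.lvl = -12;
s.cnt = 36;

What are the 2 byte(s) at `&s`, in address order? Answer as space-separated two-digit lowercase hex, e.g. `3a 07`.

4a 24

[12+:4] mode=4 & 0xf = 0x4; word=0x4000
[7+:5] lvl=-12 & 0x1f = 0x14; word=0x4a00
[0+:7] cnt=36 & 0x7f = 0x24; word=0x4a24
word = 0x4a24 → big-endian bytes:
  [0]=0x4a  [1]=0x24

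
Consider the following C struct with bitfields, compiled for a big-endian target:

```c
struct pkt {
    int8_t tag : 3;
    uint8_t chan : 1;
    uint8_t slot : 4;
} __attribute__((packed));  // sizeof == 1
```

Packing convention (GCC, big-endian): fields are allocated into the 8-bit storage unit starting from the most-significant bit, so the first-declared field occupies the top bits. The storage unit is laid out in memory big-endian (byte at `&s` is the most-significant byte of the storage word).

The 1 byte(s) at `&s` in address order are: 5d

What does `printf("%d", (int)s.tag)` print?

2

[0]=0x5d (big-endian) → word 0x5d
tag [5+:3] = (word>>5) & 0x7 = 2  ←
chan [4+:1] = (word>>4) & 0x1 = 1
slot [0+:4] = (word>>0) & 0xf = 13
tag signed 3b, MSB=0: value = 2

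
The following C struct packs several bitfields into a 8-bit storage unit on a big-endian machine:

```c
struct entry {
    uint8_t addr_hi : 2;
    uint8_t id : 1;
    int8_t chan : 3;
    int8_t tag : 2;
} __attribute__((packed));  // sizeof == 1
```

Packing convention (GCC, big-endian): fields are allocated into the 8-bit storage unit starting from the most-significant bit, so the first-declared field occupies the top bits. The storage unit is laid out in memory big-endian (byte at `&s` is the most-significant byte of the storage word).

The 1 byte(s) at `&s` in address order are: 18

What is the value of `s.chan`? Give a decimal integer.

-2

[0]=0x18 (big-endian) → word 0x18
addr_hi [6+:2] = (word>>6) & 0x3 = 0
id [5+:1] = (word>>5) & 0x1 = 0
chan [2+:3] = (word>>2) & 0x7 = 6  ←
tag [0+:2] = (word>>0) & 0x3 = 0
chan signed 3b, MSB=1: 6 - 8 = -2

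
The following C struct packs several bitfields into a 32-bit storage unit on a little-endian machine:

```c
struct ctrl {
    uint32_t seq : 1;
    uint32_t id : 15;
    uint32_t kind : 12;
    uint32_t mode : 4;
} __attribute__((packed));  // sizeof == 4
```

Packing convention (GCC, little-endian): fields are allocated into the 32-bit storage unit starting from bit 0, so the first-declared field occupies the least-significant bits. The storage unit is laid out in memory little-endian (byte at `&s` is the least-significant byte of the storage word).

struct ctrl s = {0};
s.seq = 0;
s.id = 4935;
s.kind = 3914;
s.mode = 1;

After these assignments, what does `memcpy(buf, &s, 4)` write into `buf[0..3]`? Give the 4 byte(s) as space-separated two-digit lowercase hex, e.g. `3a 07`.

8e 26 4a 1f

seq (1b) val=0 bits=0x0 at bit 0: 0x00000000
id (15b) val=4935 bits=0x1347 at bit 1: 0x0000268e
kind (12b) val=3914 bits=0xf4a at bit 16: 0x0f4a268e
mode (4b) val=1 bits=0x1 at bit 28: 0x1f4a268e
word = 0x1f4a268e → little-endian bytes:
  [0]=0x8e  [1]=0x26  [2]=0x4a  [3]=0x1f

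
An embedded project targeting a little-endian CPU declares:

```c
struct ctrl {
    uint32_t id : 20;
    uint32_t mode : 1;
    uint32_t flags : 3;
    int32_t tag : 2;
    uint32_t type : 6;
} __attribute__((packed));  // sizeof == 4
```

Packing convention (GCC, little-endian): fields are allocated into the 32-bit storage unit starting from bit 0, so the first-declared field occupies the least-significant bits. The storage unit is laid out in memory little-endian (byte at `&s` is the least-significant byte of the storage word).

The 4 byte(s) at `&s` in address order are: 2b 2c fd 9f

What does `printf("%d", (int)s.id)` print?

863275

[0]=0x2b [1]=0x2c [2]=0xfd [3]=0x9f (little-endian) → word 0x9ffd2c2b
id [0+:20] = (word>>0) & 0xfffff = 863275  ←
mode [20+:1] = (word>>20) & 0x1 = 1
flags [21+:3] = (word>>21) & 0x7 = 7
tag [24+:2] = (word>>24) & 0x3 = 3
type [26+:6] = (word>>26) & 0x3f = 39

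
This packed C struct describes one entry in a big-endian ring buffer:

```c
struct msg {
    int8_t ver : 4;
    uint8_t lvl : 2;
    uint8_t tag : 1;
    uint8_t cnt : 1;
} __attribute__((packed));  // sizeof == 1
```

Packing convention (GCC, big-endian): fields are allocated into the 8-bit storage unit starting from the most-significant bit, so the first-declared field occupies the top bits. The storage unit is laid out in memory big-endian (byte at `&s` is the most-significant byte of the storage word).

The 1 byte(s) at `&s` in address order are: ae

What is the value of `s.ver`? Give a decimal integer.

[0]=0xae (big-endian) → word 0xae
ver [4+:4] = (word>>4) & 0xf = 10  ←
lvl [2+:2] = (word>>2) & 0x3 = 3
tag [1+:1] = (word>>1) & 0x1 = 1
cnt [0+:1] = (word>>0) & 0x1 = 0
ver signed 4b, MSB=1: 10 - 16 = -6

-6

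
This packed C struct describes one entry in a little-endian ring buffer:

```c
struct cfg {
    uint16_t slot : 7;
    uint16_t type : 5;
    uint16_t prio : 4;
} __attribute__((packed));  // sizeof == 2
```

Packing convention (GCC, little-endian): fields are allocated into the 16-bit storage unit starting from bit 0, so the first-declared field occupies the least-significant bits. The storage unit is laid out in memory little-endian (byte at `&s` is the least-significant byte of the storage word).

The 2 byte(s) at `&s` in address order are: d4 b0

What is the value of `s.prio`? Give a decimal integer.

[0]=0xd4 [1]=0xb0 (little-endian) → word 0xb0d4
slot [0+:7] = (word>>0) & 0x7f = 84
type [7+:5] = (word>>7) & 0x1f = 1
prio [12+:4] = (word>>12) & 0xf = 11  ←

11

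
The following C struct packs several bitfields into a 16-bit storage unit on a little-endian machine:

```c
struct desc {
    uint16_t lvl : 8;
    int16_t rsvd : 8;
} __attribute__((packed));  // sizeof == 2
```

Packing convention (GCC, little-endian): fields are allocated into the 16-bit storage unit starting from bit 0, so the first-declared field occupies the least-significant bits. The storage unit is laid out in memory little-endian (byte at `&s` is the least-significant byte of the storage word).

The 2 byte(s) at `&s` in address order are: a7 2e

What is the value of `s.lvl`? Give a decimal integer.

[0]=0xa7 [1]=0x2e (little-endian) → word 0x2ea7
lvl:8 @ bit 0 → (0x2ea7>>0)&0xff = 0xa7  ←
rsvd:8 @ bit 8 → (0x2ea7>>8)&0xff = 0x2e

167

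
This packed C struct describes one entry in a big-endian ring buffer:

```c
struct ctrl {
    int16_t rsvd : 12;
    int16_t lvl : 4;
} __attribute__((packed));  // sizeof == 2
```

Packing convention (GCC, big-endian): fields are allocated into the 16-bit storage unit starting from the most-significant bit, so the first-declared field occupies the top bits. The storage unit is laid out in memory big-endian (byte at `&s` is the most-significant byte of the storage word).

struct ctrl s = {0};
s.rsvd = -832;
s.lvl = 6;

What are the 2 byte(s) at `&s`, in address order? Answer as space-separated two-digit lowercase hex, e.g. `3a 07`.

rsvd (12b) val=-832 bits=0xcc0 at bit 4: 0xcc00
lvl (4b) val=6 bits=0x6 at bit 0: 0xcc06
word = 0xcc06 → big-endian bytes:
  [0]=0xcc  [1]=0x06

cc 06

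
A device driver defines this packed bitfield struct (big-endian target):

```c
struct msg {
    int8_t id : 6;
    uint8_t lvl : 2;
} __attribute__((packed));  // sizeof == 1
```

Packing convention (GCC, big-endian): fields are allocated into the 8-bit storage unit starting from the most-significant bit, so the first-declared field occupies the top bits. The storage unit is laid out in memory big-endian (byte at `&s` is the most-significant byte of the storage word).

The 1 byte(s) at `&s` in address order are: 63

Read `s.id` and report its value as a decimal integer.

[0]=0x63 (big-endian) → word 0x63
id:6 @ bit 2 → (0x63>>2)&0x3f = 0x18  ←
lvl:2 @ bit 0 → (0x63>>0)&0x3 = 0x3
id signed 6b, MSB=0: value = 24

24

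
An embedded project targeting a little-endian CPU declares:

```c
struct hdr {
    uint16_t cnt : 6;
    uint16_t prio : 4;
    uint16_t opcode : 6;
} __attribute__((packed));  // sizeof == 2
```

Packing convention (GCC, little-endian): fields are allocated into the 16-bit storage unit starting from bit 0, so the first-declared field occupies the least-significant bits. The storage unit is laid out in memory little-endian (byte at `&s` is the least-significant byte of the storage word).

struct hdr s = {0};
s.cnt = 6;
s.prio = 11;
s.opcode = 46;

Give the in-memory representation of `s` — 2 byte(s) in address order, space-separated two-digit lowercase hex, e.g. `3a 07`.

c6 ba

cnt (6b) val=6 bits=0x6 at bit 0: 0x0006
prio (4b) val=11 bits=0xb at bit 6: 0x02c6
opcode (6b) val=46 bits=0x2e at bit 10: 0xbac6
word = 0xbac6 → little-endian bytes:
  [0]=0xc6  [1]=0xba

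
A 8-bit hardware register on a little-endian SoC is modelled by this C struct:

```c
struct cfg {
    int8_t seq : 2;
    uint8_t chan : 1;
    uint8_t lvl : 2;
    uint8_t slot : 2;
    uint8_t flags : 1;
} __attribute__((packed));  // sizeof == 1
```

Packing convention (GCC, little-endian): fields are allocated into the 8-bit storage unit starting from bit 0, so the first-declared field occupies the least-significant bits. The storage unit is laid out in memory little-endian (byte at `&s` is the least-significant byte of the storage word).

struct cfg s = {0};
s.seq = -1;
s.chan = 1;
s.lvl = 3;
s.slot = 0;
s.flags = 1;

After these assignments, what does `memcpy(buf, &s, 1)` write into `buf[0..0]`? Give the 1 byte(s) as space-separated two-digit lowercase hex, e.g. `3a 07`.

[0+:2] seq=-1 & 0x3 = 0x3; word=0x03
[2+:1] chan=1 & 0x1 = 0x1; word=0x07
[3+:2] lvl=3 & 0x3 = 0x3; word=0x1f
[5+:2] slot=0 & 0x3 = 0x0; word=0x1f
[7+:1] flags=1 & 0x1 = 0x1; word=0x9f
word = 0x9f → little-endian bytes:
  [0]=0x9f

9f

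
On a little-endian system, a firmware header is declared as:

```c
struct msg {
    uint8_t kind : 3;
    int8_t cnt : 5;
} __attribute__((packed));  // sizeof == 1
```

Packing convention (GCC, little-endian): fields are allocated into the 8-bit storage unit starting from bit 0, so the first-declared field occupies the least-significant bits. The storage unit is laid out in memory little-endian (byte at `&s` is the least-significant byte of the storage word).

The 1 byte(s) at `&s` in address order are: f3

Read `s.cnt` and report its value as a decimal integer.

[0]=0xf3 (little-endian) → word 0xf3
kind [0+:3] = (word>>0) & 0x7 = 3
cnt [3+:5] = (word>>3) & 0x1f = 30  ←
cnt signed 5b, MSB=1: 30 - 32 = -2

-2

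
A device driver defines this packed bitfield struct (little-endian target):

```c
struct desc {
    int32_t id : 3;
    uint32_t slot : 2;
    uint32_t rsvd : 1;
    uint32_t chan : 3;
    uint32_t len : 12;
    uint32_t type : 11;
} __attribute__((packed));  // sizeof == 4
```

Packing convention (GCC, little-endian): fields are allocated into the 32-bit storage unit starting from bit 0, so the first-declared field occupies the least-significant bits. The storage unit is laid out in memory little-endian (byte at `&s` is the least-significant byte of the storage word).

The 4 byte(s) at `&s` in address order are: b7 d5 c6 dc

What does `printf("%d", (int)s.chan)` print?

[0]=0xb7 [1]=0xd5 [2]=0xc6 [3]=0xdc (little-endian) → word 0xdcc6d5b7
id:3 @ bit 0 → (0xdcc6d5b7>>0)&0x7 = 0x7
slot:2 @ bit 3 → (0xdcc6d5b7>>3)&0x3 = 0x2
rsvd:1 @ bit 5 → (0xdcc6d5b7>>5)&0x1 = 0x1
chan:3 @ bit 6 → (0xdcc6d5b7>>6)&0x7 = 0x6  ←
len:12 @ bit 9 → (0xdcc6d5b7>>9)&0xfff = 0x36a
type:11 @ bit 21 → (0xdcc6d5b7>>21)&0x7ff = 0x6e6

6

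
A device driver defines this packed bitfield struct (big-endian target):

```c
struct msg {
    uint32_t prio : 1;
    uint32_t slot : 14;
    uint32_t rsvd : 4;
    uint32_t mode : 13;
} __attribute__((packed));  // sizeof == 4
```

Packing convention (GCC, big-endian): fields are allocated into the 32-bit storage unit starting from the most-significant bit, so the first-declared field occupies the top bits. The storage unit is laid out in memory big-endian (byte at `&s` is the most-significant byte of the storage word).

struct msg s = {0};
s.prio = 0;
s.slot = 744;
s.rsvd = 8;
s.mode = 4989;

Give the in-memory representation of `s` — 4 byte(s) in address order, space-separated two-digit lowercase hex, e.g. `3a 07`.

[31+:1] prio=0 & 0x1 = 0x0; word=0x00000000
[17+:14] slot=744 & 0x3fff = 0x2e8; word=0x05d00000
[13+:4] rsvd=8 & 0xf = 0x8; word=0x05d10000
[0+:13] mode=4989 & 0x1fff = 0x137d; word=0x05d1137d
word = 0x05d1137d → big-endian bytes:
  [0]=0x05  [1]=0xd1  [2]=0x13  [3]=0x7d

05 d1 13 7d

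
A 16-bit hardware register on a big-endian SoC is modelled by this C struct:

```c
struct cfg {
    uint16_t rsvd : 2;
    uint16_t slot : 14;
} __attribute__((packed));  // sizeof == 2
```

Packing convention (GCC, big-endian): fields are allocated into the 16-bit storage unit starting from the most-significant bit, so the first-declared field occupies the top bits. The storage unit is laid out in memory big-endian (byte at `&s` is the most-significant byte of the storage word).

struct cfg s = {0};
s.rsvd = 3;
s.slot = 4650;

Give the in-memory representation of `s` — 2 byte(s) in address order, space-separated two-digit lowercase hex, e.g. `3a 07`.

[14+:2] rsvd=3 & 0x3 = 0x3; word=0xc000
[0+:14] slot=4650 & 0x3fff = 0x122a; word=0xd22a
word = 0xd22a → big-endian bytes:
  [0]=0xd2  [1]=0x2a

d2 2a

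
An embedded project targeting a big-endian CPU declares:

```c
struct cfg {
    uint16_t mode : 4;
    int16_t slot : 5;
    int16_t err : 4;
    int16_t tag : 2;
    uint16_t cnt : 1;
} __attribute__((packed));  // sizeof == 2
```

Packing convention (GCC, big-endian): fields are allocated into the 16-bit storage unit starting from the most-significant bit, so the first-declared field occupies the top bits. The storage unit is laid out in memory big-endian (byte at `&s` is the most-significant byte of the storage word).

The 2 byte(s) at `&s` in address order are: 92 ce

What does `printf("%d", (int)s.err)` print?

-7

[0]=0x92 [1]=0xce (big-endian) → word 0x92ce
mode:4 @ bit 12 → (0x92ce>>12)&0xf = 0x9
slot:5 @ bit 7 → (0x92ce>>7)&0x1f = 0x5
err:4 @ bit 3 → (0x92ce>>3)&0xf = 0x9  ←
tag:2 @ bit 1 → (0x92ce>>1)&0x3 = 0x3
cnt:1 @ bit 0 → (0x92ce>>0)&0x1 = 0x0
err signed 4b, MSB=1: 9 - 16 = -7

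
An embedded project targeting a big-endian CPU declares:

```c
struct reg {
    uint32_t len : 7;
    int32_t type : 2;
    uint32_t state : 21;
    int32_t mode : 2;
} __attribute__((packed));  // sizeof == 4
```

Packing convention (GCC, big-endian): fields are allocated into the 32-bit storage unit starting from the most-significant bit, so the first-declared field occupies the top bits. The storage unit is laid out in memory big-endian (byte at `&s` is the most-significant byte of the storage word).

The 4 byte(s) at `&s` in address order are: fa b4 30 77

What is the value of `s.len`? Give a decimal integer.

[0]=0xfa [1]=0xb4 [2]=0x30 [3]=0x77 (big-endian) → word 0xfab43077
len [25+:7] = (word>>25) & 0x7f = 125  ←
type [23+:2] = (word>>23) & 0x3 = 1
state [2+:21] = (word>>2) & 0x1fffff = 855069
mode [0+:2] = (word>>0) & 0x3 = 3

125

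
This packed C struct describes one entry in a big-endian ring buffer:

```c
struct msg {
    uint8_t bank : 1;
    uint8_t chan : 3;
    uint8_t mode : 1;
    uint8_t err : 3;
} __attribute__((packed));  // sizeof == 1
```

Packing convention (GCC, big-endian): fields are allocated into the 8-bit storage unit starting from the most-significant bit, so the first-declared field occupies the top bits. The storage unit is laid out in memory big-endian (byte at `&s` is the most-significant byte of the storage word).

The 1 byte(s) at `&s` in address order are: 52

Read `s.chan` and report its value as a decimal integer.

5

[0]=0x52 (big-endian) → word 0x52
bank [7+:1] = (word>>7) & 0x1 = 0
chan [4+:3] = (word>>4) & 0x7 = 5  ←
mode [3+:1] = (word>>3) & 0x1 = 0
err [0+:3] = (word>>0) & 0x7 = 2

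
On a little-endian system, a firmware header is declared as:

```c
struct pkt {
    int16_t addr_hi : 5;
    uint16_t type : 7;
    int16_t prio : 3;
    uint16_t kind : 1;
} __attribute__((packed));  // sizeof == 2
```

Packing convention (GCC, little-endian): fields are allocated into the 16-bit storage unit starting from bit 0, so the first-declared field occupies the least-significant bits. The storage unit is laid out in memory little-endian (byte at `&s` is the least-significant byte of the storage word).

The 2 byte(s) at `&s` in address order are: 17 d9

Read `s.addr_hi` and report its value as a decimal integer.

-9

[0]=0x17 [1]=0xd9 (little-endian) → word 0xd917
addr_hi:5 @ bit 0 → (0xd917>>0)&0x1f = 0x17  ←
type:7 @ bit 5 → (0xd917>>5)&0x7f = 0x48
prio:3 @ bit 12 → (0xd917>>12)&0x7 = 0x5
kind:1 @ bit 15 → (0xd917>>15)&0x1 = 0x1
addr_hi signed 5b, MSB=1: 23 - 32 = -9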